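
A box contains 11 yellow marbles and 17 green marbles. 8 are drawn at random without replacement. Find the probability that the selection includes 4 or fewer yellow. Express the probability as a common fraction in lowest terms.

11798/13455

There are C(28,8) = 3108105 ways to choose the 8.
Count the complement (more than 4 yellow): C(11,5)·C(17,3) + C(11,6)·C(17,2) + C(11,7)·C(17,1) + C(11,8)·C(17,0) = 314160 + 62832 + 5610 + 165 = 382767.
Probability = 1 − 382767/3108105 = 2725338/3108105 = 11798/13455.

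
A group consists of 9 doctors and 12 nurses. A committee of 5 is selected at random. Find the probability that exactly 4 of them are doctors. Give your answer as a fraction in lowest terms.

24/323

Total number of selections: C(21,5) = 20349.
Selections with exactly 4 doctors: choose 4 of the 9 doctors and 1 of the 12 nurses, C(9,4)·C(12,1) = 126·12 = 1512.
Probability = 1512/20349 = 24/323.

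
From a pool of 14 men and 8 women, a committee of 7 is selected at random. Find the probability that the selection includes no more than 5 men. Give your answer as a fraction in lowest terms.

271/323

There are C(22,7) = 170544 ways to choose the 7.
Count the complement (more than 5 men): C(14,6)·C(8,1) + C(14,7)·C(8,0) = 24024 + 3432 = 27456.
Probability = 1 − 27456/170544 = 143088/170544 = 271/323.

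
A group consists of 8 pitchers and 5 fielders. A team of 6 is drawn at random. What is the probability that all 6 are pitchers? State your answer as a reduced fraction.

7/429

There are C(13,6) = 1716 possible selections.
Selections with all pitchers: C(8,6) = 28.
Probability = 28/1716 = 7/429.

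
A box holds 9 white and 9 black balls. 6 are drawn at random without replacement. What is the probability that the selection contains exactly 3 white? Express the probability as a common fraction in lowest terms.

There are C(18,6) = 18564 ways to choose 6 from 18.
Selections with exactly 3 white: choose 3 of the 9 white and 3 of the 9 black, C(9,3)·C(9,3) = 84·84 = 7056.
Probability = 7056/18564 = 84/221.

84/221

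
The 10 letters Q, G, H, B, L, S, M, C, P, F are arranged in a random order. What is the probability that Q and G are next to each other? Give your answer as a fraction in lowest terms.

There are 10! = 3628800 arrangements.
Treat Q and G as a block: 9! arrangements of the blocks × 2 orders within the block = 2·362880 = 725760.
Probability = 725760/3628800 = 1/5.

1/5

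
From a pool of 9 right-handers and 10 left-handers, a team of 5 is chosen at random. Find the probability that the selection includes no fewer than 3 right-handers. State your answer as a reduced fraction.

There are C(19,5) = 11628 ways to choose the 5.
Favorable selections (no fewer than 3 right-handers): C(9,3)·C(10,2) + C(9,4)·C(10,1) + C(9,5)·C(10,0) = 3780 + 1260 + 126 = 5166.
Probability = 5166/11628 = 287/646.

287/646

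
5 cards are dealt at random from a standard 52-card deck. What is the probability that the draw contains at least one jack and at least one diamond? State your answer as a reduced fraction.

There are C(52,5) = 2598960 possible draws.
By inclusion-exclusion on the complements, draws missing all jacks or all diamonds: C(48,5) + C(39,5) − C(36,5) = 1712304 + 575757 − 376992 = 1911069.
So draws with at least one of each: 2598960 − 1911069 = 687891, probability 687891/2598960 = 229297/866320.

229297/866320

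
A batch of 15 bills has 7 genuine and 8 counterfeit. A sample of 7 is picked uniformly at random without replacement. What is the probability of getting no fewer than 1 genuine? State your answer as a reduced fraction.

There are C(15,7) = 6435 ways to choose the 7.
The complement is all 7 are counterfeit: C(8,7) = 8.
Probability = 1 − 8/6435 = 6427/6435.

6427/6435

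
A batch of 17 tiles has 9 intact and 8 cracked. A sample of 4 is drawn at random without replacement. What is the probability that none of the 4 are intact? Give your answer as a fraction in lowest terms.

1/34

There are C(17,4) = 2380 possible selections.
Selections with no intact (all cracked): C(8,4) = 70.
Probability = 70/2380 = 1/34.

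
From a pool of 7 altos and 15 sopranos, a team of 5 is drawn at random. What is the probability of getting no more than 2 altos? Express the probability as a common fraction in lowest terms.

Total selections: C(22,5) = 26334.
Favorable selections (no more than 2 altos): C(7,0)·C(15,5) + C(7,1)·C(15,4) + C(7,2)·C(15,3) = 3003 + 9555 + 9555 = 22113.
Probability = 22113/26334 = 351/418.

351/418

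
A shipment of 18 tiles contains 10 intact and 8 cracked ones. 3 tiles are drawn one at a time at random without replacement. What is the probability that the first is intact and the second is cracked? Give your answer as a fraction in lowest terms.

Multiply the conditional probabilities at each draw: 10/18 · 8/17 = 80/306 = 40/153.

40/153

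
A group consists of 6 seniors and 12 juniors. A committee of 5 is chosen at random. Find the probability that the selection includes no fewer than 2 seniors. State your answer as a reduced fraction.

267/476

Total selections: C(18,5) = 8568.
Count the complement (fewer than 2 seniors): C(6,0)·C(12,5) + C(6,1)·C(12,4) = 792 + 2970 = 3762.
Probability = 1 − 3762/8568 = 4806/8568 = 267/476.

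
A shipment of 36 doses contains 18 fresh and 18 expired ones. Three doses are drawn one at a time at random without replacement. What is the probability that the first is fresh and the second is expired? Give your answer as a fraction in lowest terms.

Multiply the conditional probabilities at each draw: 18/36 · 18/35 = 324/1260 = 9/35.

9/35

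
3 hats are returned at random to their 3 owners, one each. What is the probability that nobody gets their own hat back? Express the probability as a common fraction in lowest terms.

1/3

There are 3! = 6 assignments.
By inclusion-exclusion, assignments with no fixed points: C(3,0)·3! − C(3,1)·2! + C(3,2)·1! − C(3,3)·0! = 2.
Probability = 2/6 = 1/3.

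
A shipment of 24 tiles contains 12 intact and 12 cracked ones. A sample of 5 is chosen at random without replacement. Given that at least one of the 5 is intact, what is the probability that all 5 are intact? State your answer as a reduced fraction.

3/158

Work in counts. Selections with at least one intact: C(24,5) − C(12,5) = 42504 − 792 = 41712.
Of those, selections where all 5 are intact: C(12,5) = 792.
Conditional probability = 792/41712 = 3/158.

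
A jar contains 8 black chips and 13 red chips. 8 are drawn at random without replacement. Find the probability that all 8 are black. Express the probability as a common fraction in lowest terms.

There are C(21,8) = 203490 possible selections.
Selections with all black: C(8,8) = 1.
Probability = 1/203490.

1/203490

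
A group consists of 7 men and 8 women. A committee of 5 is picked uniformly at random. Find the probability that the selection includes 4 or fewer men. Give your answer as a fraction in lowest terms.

Total selections: C(15,5) = 3003.
Favorable selections (4 or fewer men): C(7,0)·C(8,5) + C(7,1)·C(8,4) + C(7,2)·C(8,3) + C(7,3)·C(8,2) + C(7,4)·C(8,1) = 56 + 490 + 1176 + 980 + 280 = 2982.
Probability = 2982/3003 = 142/143.

142/143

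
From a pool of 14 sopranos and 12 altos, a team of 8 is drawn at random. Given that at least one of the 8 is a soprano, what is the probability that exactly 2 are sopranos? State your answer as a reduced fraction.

1911/35495

Work in counts. Selections with at least one soprano: C(26,8) − C(12,8) = 1562275 − 495 = 1561780.
Of those, selections where exactly 2 are sopranos: C(14,2)·C(12,6) = 91·924 = 84084.
Conditional probability = 84084/1561780 = 1911/35495.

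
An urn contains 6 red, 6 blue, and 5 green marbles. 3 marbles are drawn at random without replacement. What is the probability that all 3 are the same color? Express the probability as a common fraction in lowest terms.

5/68

There are C(17,3) = 680 ways to draw 3 marbles.
All same color: C(6,3) + C(6,3) + C(5,3) = 20 + 20 + 10 = 50.
Probability = 50/680 = 5/68.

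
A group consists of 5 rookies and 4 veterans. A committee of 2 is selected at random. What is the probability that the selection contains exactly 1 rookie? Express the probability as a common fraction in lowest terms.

Total number of selections: C(9,2) = 36.
Selections with exactly 1 rookie: choose 1 of the 5 rookies and 1 of the 4 veterans, C(5,1)·C(4,1) = 5·4 = 20.
Probability = 20/36 = 5/9.

5/9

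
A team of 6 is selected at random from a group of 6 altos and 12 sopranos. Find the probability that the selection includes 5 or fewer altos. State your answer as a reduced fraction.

18563/18564

Total selections: C(18,6) = 18564.
The complement is exactly 6 altos: C(6,6)·C(12,0) = 1.
Probability = 1 − 1/18564 = 18563/18564.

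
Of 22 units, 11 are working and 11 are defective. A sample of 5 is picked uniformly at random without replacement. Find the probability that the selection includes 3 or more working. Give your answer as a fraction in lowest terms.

Total selections: C(22,5) = 26334.
Favorable selections (3 or more working): C(11,3)·C(11,2) + C(11,4)·C(11,1) + C(11,5)·C(11,0) = 9075 + 3630 + 462 = 13167.
Probability = 13167/26334 = 1/2.

1/2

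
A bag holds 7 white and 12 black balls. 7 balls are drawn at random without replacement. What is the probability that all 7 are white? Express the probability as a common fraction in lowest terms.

1/50388

There are C(19,7) = 50388 possible selections.
Selections with all white: C(7,7) = 1.
Probability = 1/50388.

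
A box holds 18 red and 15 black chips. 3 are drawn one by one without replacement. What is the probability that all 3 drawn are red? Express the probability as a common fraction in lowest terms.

Multiply the conditional probabilities at each draw: 18/33 · 17/32 · 16/31 = 4896/32736 = 51/341.

51/341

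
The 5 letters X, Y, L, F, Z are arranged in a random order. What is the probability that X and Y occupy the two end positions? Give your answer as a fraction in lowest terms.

1/10

There are 5! = 120 arrangements.
Place X and Y at the ends in 2 ways, arrange the remaining 3 in 3! = 6 ways: 2·6 = 12.
Probability = 12/120 = 1/10.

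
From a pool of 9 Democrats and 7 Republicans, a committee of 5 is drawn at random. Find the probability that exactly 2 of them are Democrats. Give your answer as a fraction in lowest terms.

15/52

The sample space is all 5-subsets of the 16: C(16,5) = 4368.
Selections with exactly 2 Democrats: choose 2 of the 9 Democrats and 3 of the 7 Republicans, C(9,2)·C(7,3) = 36·35 = 1260.
Probability = 1260/4368 = 15/52.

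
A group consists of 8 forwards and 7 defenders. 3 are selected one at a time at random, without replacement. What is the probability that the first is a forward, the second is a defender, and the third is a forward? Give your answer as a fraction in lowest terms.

28/195

Multiply the conditional probabilities at each draw: 8/15 · 7/14 · 7/13 = 392/2730 = 28/195.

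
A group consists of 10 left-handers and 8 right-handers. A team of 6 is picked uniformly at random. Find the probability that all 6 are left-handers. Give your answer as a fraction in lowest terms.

5/442

There are C(18,6) = 18564 possible selections.
Selections with all left-handers: C(10,6) = 210.
Probability = 210/18564 = 5/442.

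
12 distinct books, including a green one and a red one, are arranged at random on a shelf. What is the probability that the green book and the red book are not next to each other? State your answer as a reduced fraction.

There are 12! = 479001600 arrangements.
Arrangements with the green book and the red book adjacent: 2·11! = 79833600.
So not adjacent: 479001600 − 79833600 = 399168000, probability 399168000/479001600 = 5/6.

5/6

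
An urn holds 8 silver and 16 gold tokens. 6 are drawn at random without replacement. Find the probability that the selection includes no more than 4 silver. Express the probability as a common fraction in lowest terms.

Total selections: C(24,6) = 134596.
Count the complement (more than 4 silver): C(8,5)·C(16,1) + C(8,6)·C(16,0) = 896 + 28 = 924.
Probability = 1 − 924/134596 = 133672/134596 = 434/437.

434/437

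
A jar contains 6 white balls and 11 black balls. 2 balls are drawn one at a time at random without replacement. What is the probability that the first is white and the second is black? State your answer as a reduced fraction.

Multiply the conditional probabilities at each draw: 6/17 · 11/16 = 66/272 = 33/136.

33/136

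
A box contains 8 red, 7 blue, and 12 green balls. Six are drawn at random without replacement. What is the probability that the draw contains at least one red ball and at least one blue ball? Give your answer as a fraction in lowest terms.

38507/49335

There are C(27,6) = 296010 possible draws.
By inclusion-exclusion on the complements, draws missing all red or all blue: C(19,6) + C(20,6) − C(12,6) = 27132 + 38760 − 924 = 64968.
So draws with at least one of each: 296010 − 64968 = 231042, probability 231042/296010 = 38507/49335.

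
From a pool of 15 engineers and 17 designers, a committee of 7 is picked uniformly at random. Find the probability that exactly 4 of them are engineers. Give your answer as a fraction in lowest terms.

There are C(32,7) = 3365856 ways to choose 7 from 32.
Selections with exactly 4 engineers: choose 4 of the 15 engineers and 3 of the 17 designers, C(15,4)·C(17,3) = 1365·680 = 928200.
Probability = 928200/3365856 = 2975/10788.

2975/10788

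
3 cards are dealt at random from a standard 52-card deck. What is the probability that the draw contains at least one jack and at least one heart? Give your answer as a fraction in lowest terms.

33/260

There are C(52,3) = 22100 possible draws.
By inclusion-exclusion on the complements, draws missing all jacks or all hearts: C(48,3) + C(39,3) − C(36,3) = 17296 + 9139 − 7140 = 19295.
So draws with at least one of each: 22100 − 19295 = 2805, probability 2805/22100 = 33/260.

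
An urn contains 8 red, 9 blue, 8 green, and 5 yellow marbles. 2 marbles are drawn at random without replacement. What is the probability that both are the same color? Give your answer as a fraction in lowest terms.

There are C(30,2) = 435 ways to draw 2 marbles.
All same color: C(8,2) + C(9,2) + C(8,2) + C(5,2) = 28 + 36 + 28 + 10 = 102.
Probability = 102/435 = 34/145.

34/145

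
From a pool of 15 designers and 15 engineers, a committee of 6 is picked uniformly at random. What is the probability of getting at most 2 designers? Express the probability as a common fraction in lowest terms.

85/261

There are C(30,6) = 593775 ways to choose the 6.
Favorable selections (at most 2 designers): C(15,0)·C(15,6) + C(15,1)·C(15,5) + C(15,2)·C(15,4) = 5005 + 45045 + 143325 = 193375.
Probability = 193375/593775 = 85/261.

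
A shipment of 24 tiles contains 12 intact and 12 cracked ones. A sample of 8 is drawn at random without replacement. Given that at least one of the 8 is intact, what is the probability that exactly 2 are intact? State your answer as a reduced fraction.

Work in counts. Selections with at least one intact: C(24,8) − C(12,8) = 735471 − 495 = 734976.
Of those, selections where exactly 2 are intact: C(12,2)·C(12,6) = 66·924 = 60984.
Conditional probability = 60984/734976 = 77/928.

77/928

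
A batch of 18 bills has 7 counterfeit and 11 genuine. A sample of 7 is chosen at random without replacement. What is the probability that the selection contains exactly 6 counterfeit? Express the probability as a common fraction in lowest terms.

77/31824

There are C(18,7) = 31824 ways to choose 7 from 18.
Selections with exactly 6 counterfeit: choose 6 of the 7 counterfeit and 1 of the 11 genuine, C(7,6)·C(11,1) = 7·11 = 77.
Probability = 77/31824.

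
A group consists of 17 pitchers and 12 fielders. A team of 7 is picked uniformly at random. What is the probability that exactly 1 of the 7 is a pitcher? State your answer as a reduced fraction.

1309/130065

The sample space is all 7-subsets of the 29: C(29,7) = 1560780.
Selections with exactly 1 pitcher: choose 1 of the 17 pitchers and 6 of the 12 fielders, C(17,1)·C(12,6) = 17·924 = 15708.
Probability = 15708/1560780 = 1309/130065.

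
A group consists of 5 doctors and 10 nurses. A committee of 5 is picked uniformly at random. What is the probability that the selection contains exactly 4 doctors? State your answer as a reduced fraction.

Total number of selections: C(15,5) = 3003.
Selections with exactly 4 doctors: choose 4 of the 5 doctors and 1 of the 10 nurses, C(5,4)·C(10,1) = 5·10 = 50.
Probability = 50/3003.

50/3003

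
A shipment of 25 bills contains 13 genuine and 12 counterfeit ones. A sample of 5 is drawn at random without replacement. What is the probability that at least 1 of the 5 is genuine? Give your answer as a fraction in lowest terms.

793/805

Total selections: C(25,5) = 53130.
Favorable selections (at least 1 genuine): C(13,1)·C(12,4) + C(13,2)·C(12,3) + C(13,3)·C(12,2) + C(13,4)·C(12,1) + C(13,5)·C(12,0) = 6435 + 17160 + 18876 + 8580 + 1287 = 52338.
Probability = 52338/53130 = 793/805.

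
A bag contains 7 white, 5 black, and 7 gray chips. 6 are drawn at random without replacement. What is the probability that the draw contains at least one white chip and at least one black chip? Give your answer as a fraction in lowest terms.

There are C(19,6) = 27132 possible draws.
By inclusion-exclusion on the complements, draws missing all white or all black: C(12,6) + C(14,6) − C(7,6) = 924 + 3003 − 7 = 3920.
So draws with at least one of each: 27132 − 3920 = 23212, probability 23212/27132 = 829/969.

829/969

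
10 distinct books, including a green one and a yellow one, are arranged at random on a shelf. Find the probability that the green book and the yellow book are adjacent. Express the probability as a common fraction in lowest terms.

There are 10! = 3628800 arrangements.
Treat the green book and the yellow book as a block: 9! arrangements of the blocks × 2 orders within the block = 2·362880 = 725760.
Probability = 725760/3628800 = 1/5.

1/5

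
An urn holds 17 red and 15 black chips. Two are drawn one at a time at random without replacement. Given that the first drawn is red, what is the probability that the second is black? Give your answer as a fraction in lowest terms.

15/31

After removing one red, 31 remain: 16 red and 15 black.
So the probability the next is black is 15/31.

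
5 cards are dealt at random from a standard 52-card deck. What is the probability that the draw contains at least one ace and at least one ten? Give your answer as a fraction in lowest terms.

6509/64974

There are C(52,5) = 2598960 possible draws.
By inclusion-exclusion on the complements, draws missing all aces or all tens: C(48,5) + C(48,5) − C(44,5) = 1712304 + 1712304 − 1086008 = 2338600.
So draws with at least one of each: 2598960 − 2338600 = 260360, probability 260360/2598960 = 6509/64974.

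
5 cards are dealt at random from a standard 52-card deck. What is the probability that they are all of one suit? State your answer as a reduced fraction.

33/16660

There are C(52,5) = 2598960 possible 5-card hands.
Hands of one suit: 4 suits × C(13,5) = 4·1287 = 5148.
Probability = 5148/2598960 = 33/16660.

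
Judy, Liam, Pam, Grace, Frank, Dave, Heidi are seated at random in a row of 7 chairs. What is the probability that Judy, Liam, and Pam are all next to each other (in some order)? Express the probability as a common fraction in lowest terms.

There are 7! = 5040 arrangements.
Treat the three as one block: 5! placements × 3! orders within the block = 120·6 = 720.
Probability = 720/5040 = 1/7.

1/7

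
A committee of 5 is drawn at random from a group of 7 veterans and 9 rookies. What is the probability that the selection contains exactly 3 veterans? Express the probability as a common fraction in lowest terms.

15/52

Total number of selections: C(16,5) = 4368.
Selections with exactly 3 veterans: choose 3 of the 7 veterans and 2 of the 9 rookies, C(7,3)·C(9,2) = 35·36 = 1260.
Probability = 1260/4368 = 15/52.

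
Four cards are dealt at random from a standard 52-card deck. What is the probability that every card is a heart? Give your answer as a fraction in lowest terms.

There are C(52,4) = 270725 possible 4-card hands.
Hands that are all hearts: C(13,4) = 715.
Probability = 715/270725 = 11/4165.

11/4165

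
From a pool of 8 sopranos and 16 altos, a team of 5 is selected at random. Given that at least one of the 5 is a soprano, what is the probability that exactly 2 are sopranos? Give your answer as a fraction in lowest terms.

280/681

Work in counts. Selections with at least one soprano: C(24,5) − C(16,5) = 42504 − 4368 = 38136.
Of those, selections where exactly 2 are sopranos: C(8,2)·C(16,3) = 28·560 = 15680.
Conditional probability = 15680/38136 = 280/681.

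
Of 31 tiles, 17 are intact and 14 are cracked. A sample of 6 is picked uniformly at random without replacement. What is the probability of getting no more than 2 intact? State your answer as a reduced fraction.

There are C(31,6) = 736281 ways to choose the 6.
Favorable selections (no more than 2 intact): C(17,0)·C(14,6) + C(17,1)·C(14,5) + C(17,2)·C(14,4) = 3003 + 34034 + 136136 = 173173.
Probability = 173173/736281 = 1903/8091.

1903/8091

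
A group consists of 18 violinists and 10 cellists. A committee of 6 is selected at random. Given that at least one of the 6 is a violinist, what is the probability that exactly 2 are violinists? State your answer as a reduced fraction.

Work in counts. Selections with at least one violinist: C(28,6) − C(10,6) = 376740 − 210 = 376530.
Of those, selections where exactly 2 are violinists: C(18,2)·C(10,4) = 153·210 = 32130.
Conditional probability = 32130/376530 = 153/1793.

153/1793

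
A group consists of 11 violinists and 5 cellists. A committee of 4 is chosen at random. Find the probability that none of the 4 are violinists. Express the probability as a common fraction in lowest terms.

1/364

There are C(16,4) = 1820 possible selections.
Selections with no violinists (all cellists): C(5,4) = 5.
Probability = 5/1820 = 1/364.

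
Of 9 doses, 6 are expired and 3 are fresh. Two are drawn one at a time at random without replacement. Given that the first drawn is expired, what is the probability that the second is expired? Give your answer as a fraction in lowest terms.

5/8

After removing one expired, 8 remain: 5 expired and 3 fresh.
So the probability the next is expired is 5/8.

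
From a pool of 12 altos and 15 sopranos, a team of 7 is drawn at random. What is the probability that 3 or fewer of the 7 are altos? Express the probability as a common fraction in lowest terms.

439/690

Total selections: C(27,7) = 888030.
Favorable selections (3 or fewer altos): C(12,0)·C(15,7) + C(12,1)·C(15,6) + C(12,2)·C(15,5) + C(12,3)·C(15,4) = 6435 + 60060 + 198198 + 300300 = 564993.
Probability = 564993/888030 = 439/690.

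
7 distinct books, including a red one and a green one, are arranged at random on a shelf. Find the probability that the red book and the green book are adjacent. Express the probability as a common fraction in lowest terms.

There are 7! = 5040 arrangements.
Treat the red book and the green book as a block: 6! arrangements of the blocks × 2 orders within the block = 2·720 = 1440.
Probability = 1440/5040 = 2/7.

2/7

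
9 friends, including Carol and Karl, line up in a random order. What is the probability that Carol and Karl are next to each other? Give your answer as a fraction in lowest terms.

There are 9! = 362880 arrangements.
Treat Carol and Karl as a block: 8! arrangements of the blocks × 2 orders within the block = 2·40320 = 80640.
Probability = 80640/362880 = 2/9.

2/9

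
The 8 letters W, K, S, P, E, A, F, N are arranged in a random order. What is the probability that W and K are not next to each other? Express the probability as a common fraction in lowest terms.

There are 8! = 40320 arrangements.
Arrangements with W and K adjacent: 2·7! = 10080.
So not adjacent: 40320 − 10080 = 30240, probability 30240/40320 = 3/4.

3/4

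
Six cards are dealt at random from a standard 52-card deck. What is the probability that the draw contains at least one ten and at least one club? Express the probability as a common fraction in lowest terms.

6772177/20358520

There are C(52,6) = 20358520 possible draws.
By inclusion-exclusion on the complements, draws missing all tens or all clubs: C(48,6) + C(39,6) − C(36,6) = 12271512 + 3262623 − 1947792 = 13586343.
So draws with at least one of each: 20358520 − 13586343 = 6772177, probability 6772177/20358520.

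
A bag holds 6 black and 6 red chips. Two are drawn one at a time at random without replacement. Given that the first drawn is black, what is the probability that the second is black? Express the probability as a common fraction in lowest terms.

5/11

After removing one black, 11 remain: 5 black and 6 red.
So the probability the next is black is 5/11.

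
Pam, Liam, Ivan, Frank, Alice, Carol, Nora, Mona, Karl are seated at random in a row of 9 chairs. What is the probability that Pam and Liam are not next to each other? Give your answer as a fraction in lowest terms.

7/9

There are 9! = 362880 arrangements.
Arrangements with Pam and Liam adjacent: 2·8! = 80640.
So not adjacent: 362880 − 80640 = 282240, probability 282240/362880 = 7/9.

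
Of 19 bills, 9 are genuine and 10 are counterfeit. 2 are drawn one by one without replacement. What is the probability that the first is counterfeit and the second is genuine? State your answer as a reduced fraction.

Multiply the conditional probabilities at each draw: 10/19 · 9/18 = 90/342 = 5/19.

5/19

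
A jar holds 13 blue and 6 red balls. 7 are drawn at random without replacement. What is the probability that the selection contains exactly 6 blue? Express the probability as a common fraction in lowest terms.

66/323

There are C(19,7) = 50388 ways to choose 7 from 19.
Selections with exactly 6 blue: choose 6 of the 13 blue and 1 of the 6 red, C(13,6)·C(6,1) = 1716·6 = 10296.
Probability = 10296/50388 = 66/323.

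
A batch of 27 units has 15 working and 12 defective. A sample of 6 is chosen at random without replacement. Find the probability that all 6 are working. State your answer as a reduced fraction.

7/414

There are C(27,6) = 296010 possible selections.
Selections with all working: C(15,6) = 5005.
Probability = 5005/296010 = 7/414.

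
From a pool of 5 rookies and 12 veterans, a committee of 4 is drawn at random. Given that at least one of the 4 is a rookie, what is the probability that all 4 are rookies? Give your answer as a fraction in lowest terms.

1/377

Work in counts. Selections with at least one rookie: C(17,4) − C(12,4) = 2380 − 495 = 1885.
Of those, selections where all 4 are rookies: C(5,4) = 5.
Conditional probability = 5/1885 = 1/377.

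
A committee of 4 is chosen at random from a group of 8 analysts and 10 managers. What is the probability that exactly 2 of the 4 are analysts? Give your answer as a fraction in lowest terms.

7/17

Total number of selections: C(18,4) = 3060.
Selections with exactly 2 analysts: choose 2 of the 8 analysts and 2 of the 10 managers, C(8,2)·C(10,2) = 28·45 = 1260.
Probability = 1260/3060 = 7/17.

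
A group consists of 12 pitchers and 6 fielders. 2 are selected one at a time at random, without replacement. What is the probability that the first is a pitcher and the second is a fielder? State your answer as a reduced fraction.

4/17

Multiply the conditional probabilities at each draw: 12/18 · 6/17 = 72/306 = 4/17.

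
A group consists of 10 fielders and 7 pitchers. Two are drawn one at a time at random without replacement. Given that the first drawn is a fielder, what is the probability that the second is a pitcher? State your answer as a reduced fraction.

After removing one fielder, 16 remain: 9 fielders and 7 pitchers.
So the probability the next is a pitcher is 7/16.

7/16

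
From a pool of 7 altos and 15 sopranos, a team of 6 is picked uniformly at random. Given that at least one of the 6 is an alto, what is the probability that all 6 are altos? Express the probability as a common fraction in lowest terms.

Work in counts. Selections with at least one alto: C(22,6) − C(15,6) = 74613 − 5005 = 69608.
Of those, selections where all 6 are altos: C(7,6) = 7.
Conditional probability = 7/69608 = 1/9944.

1/9944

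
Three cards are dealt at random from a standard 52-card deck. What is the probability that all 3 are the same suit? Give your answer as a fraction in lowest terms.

There are C(52,3) = 22100 possible 3-card hands.
Hands of one suit: 4 suits × C(13,3) = 4·286 = 1144.
Probability = 1144/22100 = 22/425.

22/425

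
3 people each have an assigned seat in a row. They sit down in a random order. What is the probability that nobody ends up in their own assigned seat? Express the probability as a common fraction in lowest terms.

1/3

There are 3! = 6 seatings.
By inclusion-exclusion, seatings with no fixed points: C(3,0)·3! − C(3,1)·2! + C(3,2)·1! − C(3,3)·0! = 2.
Probability = 2/6 = 1/3.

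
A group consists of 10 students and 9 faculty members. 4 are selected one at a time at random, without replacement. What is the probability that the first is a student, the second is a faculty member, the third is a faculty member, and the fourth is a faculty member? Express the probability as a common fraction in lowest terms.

35/646

Multiply the conditional probabilities at each draw: 10/19 · 9/18 · 8/17 · 7/16 = 5040/93024 = 35/646.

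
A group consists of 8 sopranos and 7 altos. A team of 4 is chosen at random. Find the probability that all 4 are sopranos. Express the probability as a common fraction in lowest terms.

2/39

There are C(15,4) = 1365 possible selections.
Selections with all sopranos: C(8,4) = 70.
Probability = 70/1365 = 2/39.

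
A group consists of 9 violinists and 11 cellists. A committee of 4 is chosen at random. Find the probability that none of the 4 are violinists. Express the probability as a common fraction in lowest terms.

22/323

There are C(20,4) = 4845 possible selections.
Selections with no violinists (all cellists): C(11,4) = 330.
Probability = 330/4845 = 22/323.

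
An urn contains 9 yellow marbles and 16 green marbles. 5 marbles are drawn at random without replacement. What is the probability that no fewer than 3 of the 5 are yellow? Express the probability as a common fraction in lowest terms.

Total selections: C(25,5) = 53130.
Favorable selections (no fewer than 3 yellow): C(9,3)·C(16,2) + C(9,4)·C(16,1) + C(9,5)·C(16,0) = 10080 + 2016 + 126 = 12222.
Probability = 12222/53130 = 291/1265.

291/1265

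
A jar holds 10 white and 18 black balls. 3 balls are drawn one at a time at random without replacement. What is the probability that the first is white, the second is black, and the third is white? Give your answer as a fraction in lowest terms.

15/182

Multiply the conditional probabilities at each draw: 10/28 · 18/27 · 9/26 = 1620/19656 = 15/182.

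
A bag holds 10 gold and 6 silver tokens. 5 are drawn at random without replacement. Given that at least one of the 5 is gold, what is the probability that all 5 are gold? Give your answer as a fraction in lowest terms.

Work in counts. Selections with at least one gold: C(16,5) − C(6,5) = 4368 − 6 = 4362.
Of those, selections where all 5 are gold: C(10,5) = 252.
Conditional probability = 252/4362 = 42/727.

42/727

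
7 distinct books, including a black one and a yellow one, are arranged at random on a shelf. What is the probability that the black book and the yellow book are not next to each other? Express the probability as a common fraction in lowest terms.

5/7

There are 7! = 5040 arrangements.
Arrangements with the black book and the yellow book adjacent: 2·6! = 1440.
So not adjacent: 5040 − 1440 = 3600, probability 3600/5040 = 5/7.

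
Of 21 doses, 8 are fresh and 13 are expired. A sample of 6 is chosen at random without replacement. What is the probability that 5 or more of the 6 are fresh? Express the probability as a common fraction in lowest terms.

9/646

Total selections: C(21,6) = 54264.
Favorable selections (5 or more fresh): C(8,5)·C(13,1) + C(8,6)·C(13,0) = 728 + 28 = 756.
Probability = 756/54264 = 9/646.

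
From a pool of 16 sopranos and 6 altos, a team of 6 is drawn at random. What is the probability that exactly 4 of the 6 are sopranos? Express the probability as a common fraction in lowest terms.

There are C(22,6) = 74613 ways to choose 6 from 22.
Selections with exactly 4 sopranos: choose 4 of the 16 sopranos and 2 of the 6 altos, C(16,4)·C(6,2) = 1820·15 = 27300.
Probability = 27300/74613 = 1300/3553.

1300/3553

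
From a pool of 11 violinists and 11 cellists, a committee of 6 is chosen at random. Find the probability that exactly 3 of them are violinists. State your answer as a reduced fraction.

The sample space is all 6-subsets of the 22: C(22,6) = 74613.
Selections with exactly 3 violinists: choose 3 of the 11 violinists and 3 of the 11 cellists, C(11,3)·C(11,3) = 165·165 = 27225.
Probability = 27225/74613 = 825/2261.

825/2261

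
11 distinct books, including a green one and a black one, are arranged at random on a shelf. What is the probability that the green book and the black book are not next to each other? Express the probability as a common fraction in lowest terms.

9/11

There are 11! = 39916800 arrangements.
Arrangements with the green book and the black book adjacent: 2·10! = 7257600.
So not adjacent: 39916800 − 7257600 = 32659200, probability 32659200/39916800 = 9/11.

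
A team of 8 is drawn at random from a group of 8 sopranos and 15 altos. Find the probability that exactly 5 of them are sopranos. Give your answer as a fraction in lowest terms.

Total number of selections: C(23,8) = 490314.
Selections with exactly 5 sopranos: choose 5 of the 8 sopranos and 3 of the 15 altos, C(8,5)·C(15,3) = 56·455 = 25480.
Probability = 25480/490314 = 12740/245157.

12740/245157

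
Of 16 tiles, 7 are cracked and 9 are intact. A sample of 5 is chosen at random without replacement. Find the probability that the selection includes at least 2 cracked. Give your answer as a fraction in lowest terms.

Total selections: C(16,5) = 4368.
Count the complement (fewer than 2 cracked): C(7,0)·C(9,5) + C(7,1)·C(9,4) = 126 + 882 = 1008.
Probability = 1 − 1008/4368 = 3360/4368 = 10/13.

10/13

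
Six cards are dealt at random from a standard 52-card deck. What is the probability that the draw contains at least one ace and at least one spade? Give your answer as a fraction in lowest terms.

There are C(52,6) = 20358520 possible draws.
By inclusion-exclusion on the complements, draws missing all aces or all spades: C(48,6) + C(39,6) − C(36,6) = 12271512 + 3262623 − 1947792 = 13586343.
So draws with at least one of each: 20358520 − 13586343 = 6772177, probability 6772177/20358520.

6772177/20358520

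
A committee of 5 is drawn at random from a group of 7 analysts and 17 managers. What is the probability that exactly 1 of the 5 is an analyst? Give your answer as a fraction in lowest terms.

There are C(24,5) = 42504 ways to choose 5 from 24.
Selections with exactly 1 analyst: choose 1 of the 7 analysts and 4 of the 17 managers, C(7,1)·C(17,4) = 7·2380 = 16660.
Probability = 16660/42504 = 595/1518.

595/1518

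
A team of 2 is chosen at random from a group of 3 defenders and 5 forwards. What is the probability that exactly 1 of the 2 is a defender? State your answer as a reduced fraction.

Total number of selections: C(8,2) = 28.
Selections with exactly 1 defender: choose 1 of the 3 defenders and 1 of the 5 forwards, C(3,1)·C(5,1) = 3·5 = 15.
Probability = 15/28.

15/28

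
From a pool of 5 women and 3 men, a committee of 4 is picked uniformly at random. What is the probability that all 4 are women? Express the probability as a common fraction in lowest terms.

1/14

There are C(8,4) = 70 possible selections.
Selections with all women: C(5,4) = 5.
Probability = 5/70 = 1/14.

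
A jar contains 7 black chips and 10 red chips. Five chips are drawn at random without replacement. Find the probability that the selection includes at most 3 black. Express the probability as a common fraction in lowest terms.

831/884

Total selections: C(17,5) = 6188.
Count the complement (more than 3 black): C(7,4)·C(10,1) + C(7,5)·C(10,0) = 350 + 21 = 371.
Probability = 1 − 371/6188 = 5817/6188 = 831/884.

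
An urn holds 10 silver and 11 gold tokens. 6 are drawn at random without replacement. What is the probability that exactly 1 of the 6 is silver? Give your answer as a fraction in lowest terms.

The sample space is all 6-subsets of the 21: C(21,6) = 54264.
Selections with exactly 1 silver: choose 1 of the 10 silver and 5 of the 11 gold, C(10,1)·C(11,5) = 10·462 = 4620.
Probability = 4620/54264 = 55/646.

55/646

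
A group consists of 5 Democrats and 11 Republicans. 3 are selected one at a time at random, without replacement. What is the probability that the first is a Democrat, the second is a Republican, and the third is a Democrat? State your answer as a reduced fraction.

Multiply the conditional probabilities at each draw: 5/16 · 11/15 · 4/14 = 220/3360 = 11/168.

11/168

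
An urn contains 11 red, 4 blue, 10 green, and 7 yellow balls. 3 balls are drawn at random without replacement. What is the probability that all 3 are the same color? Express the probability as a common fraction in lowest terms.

81/1240

There are C(32,3) = 4960 ways to draw 3 balls.
All same color: C(11,3) + C(4,3) + C(10,3) + C(7,3) = 165 + 4 + 120 + 35 = 324.
Probability = 324/4960 = 81/1240.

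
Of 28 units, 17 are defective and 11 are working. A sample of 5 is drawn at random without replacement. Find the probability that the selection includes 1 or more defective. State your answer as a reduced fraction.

2329/2340

There are C(28,5) = 98280 ways to choose the 5.
The complement is all 5 are working: C(11,5) = 462.
Probability = 1 − 462/98280 = 97818/98280 = 2329/2340.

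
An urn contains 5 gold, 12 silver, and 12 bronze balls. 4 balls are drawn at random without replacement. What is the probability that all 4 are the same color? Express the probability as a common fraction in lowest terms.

995/23751

There are C(29,4) = 23751 ways to draw 4 balls.
All same color: C(5,4) + C(12,4) + C(12,4) = 5 + 495 + 495 = 995.
Probability = 995/23751.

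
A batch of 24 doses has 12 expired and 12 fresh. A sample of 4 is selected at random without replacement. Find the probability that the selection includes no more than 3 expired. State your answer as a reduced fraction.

There are C(24,4) = 10626 ways to choose the 4.
Favorable selections (no more than 3 expired): C(12,0)·C(12,4) + C(12,1)·C(12,3) + C(12,2)·C(12,2) + C(12,3)·C(12,1) = 495 + 2640 + 4356 + 2640 = 10131.
Probability = 10131/10626 = 307/322.

307/322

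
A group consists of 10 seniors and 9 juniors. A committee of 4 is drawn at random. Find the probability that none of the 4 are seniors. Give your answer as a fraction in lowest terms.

21/646

There are C(19,4) = 3876 possible selections.
Selections with no seniors (all juniors): C(9,4) = 126.
Probability = 126/3876 = 21/646.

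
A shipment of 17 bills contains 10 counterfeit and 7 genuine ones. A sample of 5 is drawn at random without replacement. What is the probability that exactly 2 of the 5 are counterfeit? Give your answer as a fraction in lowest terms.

225/884

There are C(17,5) = 6188 ways to choose 5 from 17.
Selections with exactly 2 counterfeit: choose 2 of the 10 counterfeit and 3 of the 7 genuine, C(10,2)·C(7,3) = 45·35 = 1575.
Probability = 1575/6188 = 225/884.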